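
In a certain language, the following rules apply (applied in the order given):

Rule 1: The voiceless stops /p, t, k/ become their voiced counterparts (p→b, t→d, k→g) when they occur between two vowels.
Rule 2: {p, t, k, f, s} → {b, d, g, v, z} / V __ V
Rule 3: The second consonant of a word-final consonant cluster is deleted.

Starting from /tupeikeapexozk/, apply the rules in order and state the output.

tubeigeabexoz

Rule 1 (intervocalic voicing): /p/ is a voiceless stop between vowels /u/ and /e/, so it voices to [b]. /k/ is a voiceless stop between vowels /i/ and /e/, so it voices to [g]. /p/ is a voiceless stop between vowels /a/ and /e/, so it voices to [b]. /tupeikeapexozk/ → tubeigeabexozk.
Rule 2 (intervocalic voicing): no segment meets the environment; /tubeigeabexozk/ is unchanged.
Rule 3 (final cluster simplification): /k/ is the second consonant of a word-final cluster /zk/, so it deletes. /tubeigeabexozk/ → tubeigeabexoz.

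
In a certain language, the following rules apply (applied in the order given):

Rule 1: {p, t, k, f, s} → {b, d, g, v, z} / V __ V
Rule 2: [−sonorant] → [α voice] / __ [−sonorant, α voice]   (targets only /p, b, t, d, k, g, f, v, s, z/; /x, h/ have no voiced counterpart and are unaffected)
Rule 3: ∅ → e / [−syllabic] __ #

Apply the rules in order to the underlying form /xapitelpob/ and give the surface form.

xabidelpobe

Rule 1 (intervocalic voicing): /p/ is a voiceless obstruent between vowels /a/ and /i/, so it voices to [b]. /t/ is a voiceless obstruent between vowels /i/ and /e/, so it voices to [d]. /xapitelpob/ → xabidelpob.
Rule 2 (regressive voicing assimilation): no segment meets the environment; /xabidelpob/ is unchanged.
Rule 3 (final e-epenthesis): the form ends in the consonant /b/, so [e] is inserted word-finally. /xabidelpob/ → xabidelpobe.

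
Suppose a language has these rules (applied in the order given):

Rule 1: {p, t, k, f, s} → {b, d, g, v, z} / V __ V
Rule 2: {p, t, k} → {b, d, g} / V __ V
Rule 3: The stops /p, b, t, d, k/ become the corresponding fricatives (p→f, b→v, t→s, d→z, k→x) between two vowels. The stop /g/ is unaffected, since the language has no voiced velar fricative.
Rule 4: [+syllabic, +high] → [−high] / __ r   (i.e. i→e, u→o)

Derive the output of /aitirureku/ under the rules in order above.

aizeroregu

Rule 1 (intervocalic voicing): /t/ is a voiceless obstruent between vowels /i/ and /i/, so it voices to [d]. /k/ is a voiceless obstruent between vowels /e/ and /u/, so it voices to [g]. /aitirureku/ → aidiruregu.
Rule 2 (intervocalic voicing): no segment meets the environment; /aidiruregu/ is unchanged.
Rule 3 (intervocalic spirantization): /d/ is a stop between vowels /i/ and /i/, so it spirantizes to the fricative [z]. /aidiruregu/ → aiziruregu.
Rule 4 (pre-rhotic lowering): /i/ is a high vowel immediately before /r/, so it lowers to [e]. /u/ is a high vowel immediately before /r/, so it lowers to [o]. /aiziruregu/ → aizeroregu.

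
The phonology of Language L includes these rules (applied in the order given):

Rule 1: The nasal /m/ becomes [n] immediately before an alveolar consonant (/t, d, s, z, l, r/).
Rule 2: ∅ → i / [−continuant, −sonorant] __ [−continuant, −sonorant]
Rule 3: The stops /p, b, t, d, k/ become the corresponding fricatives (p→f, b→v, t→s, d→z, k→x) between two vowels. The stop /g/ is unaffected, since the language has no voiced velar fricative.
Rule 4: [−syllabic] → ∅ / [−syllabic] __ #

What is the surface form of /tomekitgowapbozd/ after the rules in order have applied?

Rule 1 (nasal place assimilation): no segment meets the environment; /tomekitgowapbozd/ is unchanged.
Rule 2 (stop-cluster i-epenthesis): /t/ and /g/ form a stop–stop cluster, so [i] is inserted between them. /p/ and /b/ form a stop–stop cluster, so [i] is inserted between them. /tomekitgowapbozd/ → tomekitigowapibozd.
Rule 3 (intervocalic spirantization): /k/ is a stop between vowels /e/ and /i/, so it spirantizes to the fricative [x]. /t/ is a stop between vowels /i/ and /i/, so it spirantizes to the fricative [s]. /p/ is a stop between vowels /a/ and /i/, so it spirantizes to the fricative [f]. /b/ is a stop between vowels /i/ and /o/, so it spirantizes to the fricative [v]. /tomekitigowapibozd/ → tomexisigowafivozd.
Rule 4 (final cluster simplification): /d/ is the second consonant of a word-final cluster /zd/, so it deletes. /tomexisigowafivozd/ → tomexisigowafivoz.

tomexisigowafivoz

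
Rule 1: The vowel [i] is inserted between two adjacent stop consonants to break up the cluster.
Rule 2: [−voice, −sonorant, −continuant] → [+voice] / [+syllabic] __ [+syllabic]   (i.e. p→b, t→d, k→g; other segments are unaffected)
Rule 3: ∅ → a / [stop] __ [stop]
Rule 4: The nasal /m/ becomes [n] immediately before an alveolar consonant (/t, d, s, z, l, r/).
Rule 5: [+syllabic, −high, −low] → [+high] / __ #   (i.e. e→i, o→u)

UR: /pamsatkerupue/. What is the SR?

pansadigerubui

Rule 1 (stop-cluster i-epenthesis): /t/ and /k/ form a stop–stop cluster, so [i] is inserted between them. /pamsatkerupue/ → pamsatikerupue.
Rule 2 (intervocalic voicing): /t/ is a voiceless stop between vowels /a/ and /i/, so it voices to [d]. /k/ is a voiceless stop between vowels /i/ and /e/, so it voices to [g]. /p/ is a voiceless stop between vowels /u/ and /u/, so it voices to [b]. /pamsatikerupue/ → pamsadigerubue.
Rule 3 (stop-cluster a-epenthesis): no segment meets the environment; /pamsadigerubue/ is unchanged.
Rule 4 (nasal place assimilation): /m/ precedes the alveolar consonant /s/, so it assimilates in place to [n]. /pamsadigerubue/ → pansadigerubue.
Rule 5 (final vowel raising): /e/ is a mid vowel in word-final position, so it raises to [i]. /pansadigerubue/ → pansadigerubui.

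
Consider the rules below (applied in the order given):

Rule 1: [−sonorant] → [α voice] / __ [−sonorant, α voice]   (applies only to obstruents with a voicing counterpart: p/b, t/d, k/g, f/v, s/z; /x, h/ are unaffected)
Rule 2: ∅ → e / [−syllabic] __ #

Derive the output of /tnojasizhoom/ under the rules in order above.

tnojasishoome

Rule 1 (regressive voicing assimilation): /z/ precedes the voiceless obstruent /h/, so it devoices to [s] by assimilation. /tnojasizhoom/ → tnojasishoom.
Rule 2 (final e-epenthesis): the form ends in the consonant /m/, so [e] is inserted word-finally. /tnojasishoom/ → tnojasishoome.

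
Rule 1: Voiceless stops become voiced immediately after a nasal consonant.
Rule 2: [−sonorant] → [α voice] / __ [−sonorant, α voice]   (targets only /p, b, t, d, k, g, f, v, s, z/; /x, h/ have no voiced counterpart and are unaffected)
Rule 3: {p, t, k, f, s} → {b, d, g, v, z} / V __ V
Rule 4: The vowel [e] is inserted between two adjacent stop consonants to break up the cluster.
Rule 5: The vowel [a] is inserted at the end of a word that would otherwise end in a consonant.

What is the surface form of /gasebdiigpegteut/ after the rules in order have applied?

Rule 1 (post-nasal voicing): no segment meets the environment; /gasebdiigpegteut/ is unchanged.
Rule 2 (regressive voicing assimilation): /g/ precedes the voiceless obstruent /p/, so it devoices to [k] by assimilation. /g/ precedes the voiceless obstruent /t/, so it devoices to [k] by assimilation. /gasebdiigpegteut/ → gasebdiikpekteut.
Rule 3 (intervocalic voicing): /s/ is a voiceless obstruent between vowels /a/ and /e/, so it voices to [z]. /gasebdiikpekteut/ → gazebdiikpekteut.
Rule 4 (stop-cluster e-epenthesis): /b/ and /d/ form a stop–stop cluster, so [e] is inserted between them. /k/ and /p/ form a stop–stop cluster, so [e] is inserted between them. /k/ and /t/ form a stop–stop cluster, so [e] is inserted between them. /gazebdiikpekteut/ → gazebediikepeketeut.
Rule 5 (final a-epenthesis): the form ends in the consonant /t/, so [a] is inserted word-finally. /gazebediikepeketeut/ → gazebediikepeketeuta.

gazebediikepeketeuta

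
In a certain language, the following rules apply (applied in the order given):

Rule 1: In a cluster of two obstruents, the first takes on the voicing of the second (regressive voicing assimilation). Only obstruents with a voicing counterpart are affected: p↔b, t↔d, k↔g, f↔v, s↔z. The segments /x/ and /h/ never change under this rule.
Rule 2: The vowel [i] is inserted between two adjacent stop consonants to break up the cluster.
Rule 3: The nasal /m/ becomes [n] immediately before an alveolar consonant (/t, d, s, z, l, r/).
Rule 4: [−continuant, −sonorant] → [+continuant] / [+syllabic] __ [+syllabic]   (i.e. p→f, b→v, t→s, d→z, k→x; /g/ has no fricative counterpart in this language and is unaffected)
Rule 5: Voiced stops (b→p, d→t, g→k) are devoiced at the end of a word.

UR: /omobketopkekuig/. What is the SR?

omofixesofixexuik

Rule 1 (regressive voicing assimilation): /b/ precedes the voiceless obstruent /k/, so it devoices to [p] by assimilation. /omobketopkekuig/ → omopketopkekuig.
Rule 2 (stop-cluster i-epenthesis): /p/ and /k/ form a stop–stop cluster, so [i] is inserted between them. /p/ and /k/ form a stop–stop cluster, so [i] is inserted between them. /omopketopkekuig/ → omopiketopikekuig.
Rule 3 (nasal place assimilation): no segment meets the environment; /omopiketopikekuig/ is unchanged.
Rule 4 (intervocalic spirantization): /p/ is a stop between vowels /o/ and /i/, so it spirantizes to the fricative [f]. /k/ is a stop between vowels /i/ and /e/, so it spirantizes to the fricative [x]. /t/ is a stop between vowels /e/ and /o/, so it spirantizes to the fricative [s]. /p/ is a stop between vowels /o/ and /i/, so it spirantizes to the fricative [f]. /k/ is a stop between vowels /i/ and /e/, so it spirantizes to the fricative [x]. /k/ is a stop between vowels /e/ and /u/, so it spirantizes to the fricative [x]. /omopiketopikekuig/ → omofixesofixexuig.
Rule 5 (final devoicing): /g/ is a voiced stop in word-final position, so it devoices to [k]. /omofixesofixexuig/ → omofixesofixexuik.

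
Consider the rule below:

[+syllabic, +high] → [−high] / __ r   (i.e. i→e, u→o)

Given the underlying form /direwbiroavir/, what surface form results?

derewberoaver

/i/ is a high vowel immediately before /r/, so it lowers to [e].
/i/ is a high vowel immediately before /r/, so it lowers to [e].
/i/ is a high vowel immediately before /r/, so it lowers to [e].
Surface form: [derewberoaver].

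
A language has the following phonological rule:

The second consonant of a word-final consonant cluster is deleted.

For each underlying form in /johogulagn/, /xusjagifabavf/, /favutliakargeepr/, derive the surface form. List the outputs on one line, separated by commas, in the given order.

johogulag, xusjagifabav, favutliakargeep

/johogulagn/: /n/ is the second consonant of a word-final cluster /gn/, so it deletes. → [johogulag].
/xusjagifabavf/: /f/ is the second consonant of a word-final cluster /vf/, so it deletes. → [xusjagifabav].
/favutliakargeepr/: /r/ is the second consonant of a word-final cluster /pr/, so it deletes. → [favutliakargeep].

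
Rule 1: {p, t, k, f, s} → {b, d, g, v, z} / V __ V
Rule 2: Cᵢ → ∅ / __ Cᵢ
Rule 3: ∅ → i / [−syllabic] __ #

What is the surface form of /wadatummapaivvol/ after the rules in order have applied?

wadadumabaivoli

Rule 1 (intervocalic voicing): /t/ is a voiceless obstruent between vowels /a/ and /u/, so it voices to [d]. /p/ is a voiceless obstruent between vowels /a/ and /a/, so it voices to [b]. /wadatummapaivvol/ → wadadummabaivvol.
Rule 2 (degemination): /mm/ is a geminate; the first /m/ deletes. /vv/ is a geminate; the first /v/ deletes. /wadadummabaivvol/ → wadadumabaivol.
Rule 3 (final i-epenthesis): the form ends in the consonant /l/, so [i] is inserted word-finally. /wadadumabaivol/ → wadadumabaivoli.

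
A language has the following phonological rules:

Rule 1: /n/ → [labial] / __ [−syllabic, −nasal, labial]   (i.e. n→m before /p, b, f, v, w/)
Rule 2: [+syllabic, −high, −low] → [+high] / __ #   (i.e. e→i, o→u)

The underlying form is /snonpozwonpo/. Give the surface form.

Rule 1 (nasal place assimilation): /n/ precedes the labial consonant /p/, so it assimilates in place to [m]. /n/ precedes the labial consonant /p/, so it assimilates in place to [m]. /snonpozwonpo/ → snompozwompo.
Rule 2 (final vowel raising): /o/ is a mid vowel in word-final position, so it raises to [u]. /snompozwompo/ → snompozwompu.

snompozwompu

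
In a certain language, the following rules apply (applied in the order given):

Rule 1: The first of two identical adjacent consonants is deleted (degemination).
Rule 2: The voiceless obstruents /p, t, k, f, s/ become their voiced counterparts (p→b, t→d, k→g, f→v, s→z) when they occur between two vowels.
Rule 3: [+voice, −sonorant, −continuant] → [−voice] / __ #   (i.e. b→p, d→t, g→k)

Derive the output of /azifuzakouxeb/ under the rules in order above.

azivuzagouxep

Rule 1 (degemination): no segment meets the environment; /azifuzakouxeb/ is unchanged.
Rule 2 (intervocalic voicing): /f/ is a voiceless obstruent between vowels /i/ and /u/, so it voices to [v]. /k/ is a voiceless obstruent between vowels /a/ and /o/, so it voices to [g]. /azifuzakouxeb/ → azivuzagouxeb.
Rule 3 (final devoicing): /b/ is a voiced stop in word-final position, so it devoices to [p]. /azivuzagouxeb/ → azivuzagouxep.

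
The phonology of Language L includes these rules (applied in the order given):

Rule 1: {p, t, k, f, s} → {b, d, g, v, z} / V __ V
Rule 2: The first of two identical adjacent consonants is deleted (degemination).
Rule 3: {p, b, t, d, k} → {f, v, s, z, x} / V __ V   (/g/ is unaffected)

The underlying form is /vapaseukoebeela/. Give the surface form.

vavazeugoeveela

Rule 1 (intervocalic voicing): /p/ is a voiceless obstruent between vowels /a/ and /a/, so it voices to [b]. /s/ is a voiceless obstruent between vowels /a/ and /e/, so it voices to [z]. /k/ is a voiceless obstruent between vowels /u/ and /o/, so it voices to [g]. /vapaseukoebeela/ → vabazeugoebeela.
Rule 2 (degemination): no segment meets the environment; /vabazeugoebeela/ is unchanged.
Rule 3 (intervocalic spirantization): /b/ is a stop between vowels /a/ and /a/, so it spirantizes to the fricative [v]. /b/ is a stop between vowels /e/ and /e/, so it spirantizes to the fricative [v]. /vabazeugoebeela/ → vavazeugoeveela.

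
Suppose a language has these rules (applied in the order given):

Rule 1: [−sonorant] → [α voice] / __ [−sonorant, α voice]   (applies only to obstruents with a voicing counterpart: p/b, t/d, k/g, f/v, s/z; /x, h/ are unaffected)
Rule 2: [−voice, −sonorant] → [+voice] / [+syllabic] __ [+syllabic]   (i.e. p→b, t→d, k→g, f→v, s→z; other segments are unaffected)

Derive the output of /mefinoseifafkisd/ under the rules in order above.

Rule 1 (regressive voicing assimilation): /s/ precedes the voiced obstruent /d/, so it voices to [z] by assimilation. /mefinoseifafkisd/ → mefinoseifafkizd.
Rule 2 (intervocalic voicing): /f/ is a voiceless obstruent between vowels /e/ and /i/, so it voices to [v]. /s/ is a voiceless obstruent between vowels /o/ and /e/, so it voices to [z]. /f/ is a voiceless obstruent between vowels /i/ and /a/, so it voices to [v]. /mefinoseifafkizd/ → mevinozeivafkizd.

mevinozeivafkizd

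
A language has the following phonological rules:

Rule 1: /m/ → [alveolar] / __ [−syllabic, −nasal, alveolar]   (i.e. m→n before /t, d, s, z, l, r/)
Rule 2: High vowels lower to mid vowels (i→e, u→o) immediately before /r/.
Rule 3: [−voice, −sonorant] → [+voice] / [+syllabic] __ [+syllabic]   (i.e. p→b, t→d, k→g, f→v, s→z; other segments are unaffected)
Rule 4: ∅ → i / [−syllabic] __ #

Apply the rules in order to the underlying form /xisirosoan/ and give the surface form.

Rule 1 (nasal place assimilation): no segment meets the environment; /xisirosoan/ is unchanged.
Rule 2 (pre-rhotic lowering): /i/ is a high vowel immediately before /r/, so it lowers to [e]. /xisirosoan/ → xiserosoan.
Rule 3 (intervocalic voicing): /s/ is a voiceless obstruent between vowels /i/ and /e/, so it voices to [z]. /s/ is a voiceless obstruent between vowels /o/ and /o/, so it voices to [z]. /xiserosoan/ → xizerozoan.
Rule 4 (final i-epenthesis): the form ends in the consonant /n/, so [i] is inserted word-finally. /xizerozoan/ → xizerozoani.

xizerozoani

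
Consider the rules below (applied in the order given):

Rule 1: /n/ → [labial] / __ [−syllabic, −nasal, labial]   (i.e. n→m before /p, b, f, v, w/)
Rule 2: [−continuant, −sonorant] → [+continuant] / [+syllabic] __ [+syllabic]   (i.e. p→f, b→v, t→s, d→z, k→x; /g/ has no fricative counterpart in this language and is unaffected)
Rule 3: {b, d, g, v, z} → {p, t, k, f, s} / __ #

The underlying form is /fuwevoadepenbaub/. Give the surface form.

fuwevoazefembaup

Rule 1 (nasal place assimilation): /n/ precedes the labial consonant /b/, so it assimilates in place to [m]. /fuwevoadepenbaub/ → fuwevoadepembaub.
Rule 2 (intervocalic spirantization): /d/ is a stop between vowels /a/ and /e/, so it spirantizes to the fricative [z]. /p/ is a stop between vowels /e/ and /e/, so it spirantizes to the fricative [f]. /fuwevoadepembaub/ → fuwevoazefembaub.
Rule 3 (final devoicing): /b/ is a voiced obstruent in word-final position, so it devoices to [p]. /fuwevoazefembaub/ → fuwevoazefembaup.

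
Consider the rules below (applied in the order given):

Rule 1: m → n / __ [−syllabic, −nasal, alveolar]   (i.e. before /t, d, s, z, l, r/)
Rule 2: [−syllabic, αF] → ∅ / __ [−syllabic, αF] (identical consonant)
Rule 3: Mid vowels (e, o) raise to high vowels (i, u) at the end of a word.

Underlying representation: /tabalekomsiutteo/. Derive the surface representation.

Rule 1 (nasal place assimilation): /m/ precedes the alveolar consonant /s/, so it assimilates in place to [n]. /tabalekomsiutteo/ → tabalekonsiutteo.
Rule 2 (degemination): /tt/ is a geminate; the first /t/ deletes. /tabalekonsiutteo/ → tabalekonsiuteo.
Rule 3 (final vowel raising): /o/ is a mid vowel in word-final position, so it raises to [u]. /tabalekonsiuteo/ → tabalekonsiuteu.

tabalekonsiuteu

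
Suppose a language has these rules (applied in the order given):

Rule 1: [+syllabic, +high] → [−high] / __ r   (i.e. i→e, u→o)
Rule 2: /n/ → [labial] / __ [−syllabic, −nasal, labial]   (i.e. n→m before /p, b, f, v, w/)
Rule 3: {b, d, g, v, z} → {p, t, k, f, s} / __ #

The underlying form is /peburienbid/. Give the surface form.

Rule 1 (pre-rhotic lowering): /u/ is a high vowel immediately before /r/, so it lowers to [o]. /peburienbid/ → peborienbid.
Rule 2 (nasal place assimilation): /n/ precedes the labial consonant /b/, so it assimilates in place to [m]. /peborienbid/ → peboriembid.
Rule 3 (final devoicing): /d/ is a voiced obstruent in word-final position, so it devoices to [t]. /peboriembid/ → peboriembit.

peboriembit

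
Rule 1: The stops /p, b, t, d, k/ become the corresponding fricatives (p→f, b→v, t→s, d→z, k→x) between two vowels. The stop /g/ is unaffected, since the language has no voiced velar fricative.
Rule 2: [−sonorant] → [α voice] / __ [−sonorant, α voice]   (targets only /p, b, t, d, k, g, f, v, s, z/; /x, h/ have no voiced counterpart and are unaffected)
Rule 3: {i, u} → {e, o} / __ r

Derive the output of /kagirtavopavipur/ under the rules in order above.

kagertavofavifor

Rule 1 (intervocalic spirantization): /p/ is a stop between vowels /o/ and /a/, so it spirantizes to the fricative [f]. /p/ is a stop between vowels /i/ and /u/, so it spirantizes to the fricative [f]. /kagirtavopavipur/ → kagirtavofavifur.
Rule 2 (regressive voicing assimilation): no segment meets the environment; /kagirtavofavifur/ is unchanged.
Rule 3 (pre-rhotic lowering): /i/ is a high vowel immediately before /r/, so it lowers to [e]. /u/ is a high vowel immediately before /r/, so it lowers to [o]. /kagirtavofavifur/ → kagertavofavifor.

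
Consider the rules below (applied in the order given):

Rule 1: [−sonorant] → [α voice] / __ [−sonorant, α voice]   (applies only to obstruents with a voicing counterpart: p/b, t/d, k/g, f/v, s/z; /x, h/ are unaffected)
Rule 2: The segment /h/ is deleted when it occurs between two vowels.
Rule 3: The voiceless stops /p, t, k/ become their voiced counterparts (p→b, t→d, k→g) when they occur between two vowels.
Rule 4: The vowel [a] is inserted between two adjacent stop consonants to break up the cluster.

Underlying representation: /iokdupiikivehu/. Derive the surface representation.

iogadubiigiveu

Rule 1 (regressive voicing assimilation): /k/ precedes the voiced obstruent /d/, so it voices to [g] by assimilation. /iokdupiikivehu/ → iogdupiikivehu.
Rule 2 (intervocalic h-deletion): /h/ occurs between vowels /e/ and /u/, so it deletes. /iogdupiikivehu/ → iogdupiikiveu.
Rule 3 (intervocalic voicing): /p/ is a voiceless stop between vowels /u/ and /i/, so it voices to [b]. /k/ is a voiceless stop between vowels /i/ and /i/, so it voices to [g]. /iogdupiikiveu/ → iogdubiigiveu.
Rule 4 (stop-cluster a-epenthesis): /g/ and /d/ form a stop–stop cluster, so [a] is inserted between them. /iogdubiigiveu/ → iogadubiigiveu.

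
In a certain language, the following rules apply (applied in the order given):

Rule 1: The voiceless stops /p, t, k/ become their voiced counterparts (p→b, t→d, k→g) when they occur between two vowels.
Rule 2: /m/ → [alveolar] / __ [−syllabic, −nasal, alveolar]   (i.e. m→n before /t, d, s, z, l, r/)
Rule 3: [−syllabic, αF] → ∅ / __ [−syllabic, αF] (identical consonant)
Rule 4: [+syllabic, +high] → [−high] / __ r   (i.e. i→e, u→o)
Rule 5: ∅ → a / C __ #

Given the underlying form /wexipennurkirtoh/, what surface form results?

wexibenorkertoha

Rule 1 (intervocalic voicing): /p/ is a voiceless stop between vowels /i/ and /e/, so it voices to [b]. /wexipennurkirtoh/ → wexibennurkirtoh.
Rule 2 (nasal place assimilation): no segment meets the environment; /wexibennurkirtoh/ is unchanged.
Rule 3 (degemination): /nn/ is a geminate; the first /n/ deletes. /wexibennurkirtoh/ → wexibenurkirtoh.
Rule 4 (pre-rhotic lowering): /u/ is a high vowel immediately before /r/, so it lowers to [o]. /i/ is a high vowel immediately before /r/, so it lowers to [e]. /wexibenurkirtoh/ → wexibenorkertoh.
Rule 5 (final a-epenthesis): the form ends in the consonant /h/, so [a] is inserted word-finally. /wexibenorkertoh/ → wexibenorkertoha.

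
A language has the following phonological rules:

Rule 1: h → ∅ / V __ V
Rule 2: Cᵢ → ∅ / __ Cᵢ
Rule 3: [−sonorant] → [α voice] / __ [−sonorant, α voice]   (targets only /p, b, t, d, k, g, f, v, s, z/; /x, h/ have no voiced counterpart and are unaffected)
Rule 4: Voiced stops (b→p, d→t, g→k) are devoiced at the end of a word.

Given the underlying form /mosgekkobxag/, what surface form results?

Rule 1 (intervocalic h-deletion): no segment meets the environment; /mosgekkobxag/ is unchanged.
Rule 2 (degemination): /kk/ is a geminate; the first /k/ deletes. /mosgekkobxag/ → mosgekobxag.
Rule 3 (regressive voicing assimilation): /s/ precedes the voiced obstruent /g/, so it voices to [z] by assimilation. /b/ precedes the voiceless obstruent /x/, so it devoices to [p] by assimilation. /mosgekobxag/ → mozgekopxag.
Rule 4 (final devoicing): /g/ is a voiced stop in word-final position, so it devoices to [k]. /mozgekopxag/ → mozgekopxak.

mozgekopxak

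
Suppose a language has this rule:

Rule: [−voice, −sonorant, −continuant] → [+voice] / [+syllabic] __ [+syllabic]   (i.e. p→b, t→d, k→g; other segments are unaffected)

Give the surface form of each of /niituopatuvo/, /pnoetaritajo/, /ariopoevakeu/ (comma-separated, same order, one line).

/niituopatuvo/: /t/ is a voiceless stop between vowels /i/ and /u/, so it voices to [d]. /p/ is a voiceless stop between vowels /o/ and /a/, so it voices to [b]. /t/ is a voiceless stop between vowels /a/ and /u/, so it voices to [d]. → [niiduobaduvo].
/pnoetaritajo/: /t/ is a voiceless stop between vowels /e/ and /a/, so it voices to [d]. /t/ is a voiceless stop between vowels /i/ and /a/, so it voices to [d]. → [pnoedaridajo].
/ariopoevakeu/: /p/ is a voiceless stop between vowels /o/ and /o/, so it voices to [b]. /k/ is a voiceless stop between vowels /a/ and /e/, so it voices to [g]. → [arioboevageu].

niiduobaduvo, pnoedaridajo, arioboevageu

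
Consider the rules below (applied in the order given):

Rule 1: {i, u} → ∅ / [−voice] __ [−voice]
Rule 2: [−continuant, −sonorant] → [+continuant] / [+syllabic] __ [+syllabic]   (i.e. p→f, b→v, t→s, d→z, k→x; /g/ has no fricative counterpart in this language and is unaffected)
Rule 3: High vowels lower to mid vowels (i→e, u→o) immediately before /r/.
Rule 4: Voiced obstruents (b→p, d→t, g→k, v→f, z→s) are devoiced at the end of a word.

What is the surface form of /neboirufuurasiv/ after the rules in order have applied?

Rule 1 (high vowel syncope): no segment meets the environment; /neboirufuurasiv/ is unchanged.
Rule 2 (intervocalic spirantization): /b/ is a stop between vowels /e/ and /o/, so it spirantizes to the fricative [v]. /neboirufuurasiv/ → nevoirufuurasiv.
Rule 3 (pre-rhotic lowering): /i/ is a high vowel immediately before /r/, so it lowers to [e]. /u/ is a high vowel immediately before /r/, so it lowers to [o]. /nevoirufuurasiv/ → nevoerufuorasiv.
Rule 4 (final devoicing): /v/ is a voiced obstruent in word-final position, so it devoices to [f]. /nevoerufuorasiv/ → nevoerufuorasif.

nevoerufuorasif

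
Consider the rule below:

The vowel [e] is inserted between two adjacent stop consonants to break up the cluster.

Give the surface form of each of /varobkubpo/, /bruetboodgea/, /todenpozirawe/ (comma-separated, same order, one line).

varobekubepo, brueteboodegea, todenpozirawe

/varobkubpo/: /b/ and /k/ form a stop–stop cluster, so [e] is inserted between them. /b/ and /p/ form a stop–stop cluster, so [e] is inserted between them. → [varobekubepo].
/bruetboodgea/: /t/ and /b/ form a stop–stop cluster, so [e] is inserted between them. /d/ and /g/ form a stop–stop cluster, so [e] is inserted between them. → [brueteboodegea].
/todenpozirawe/: the rule's environment is not met; surfaces unchanged as [todenpozirawe].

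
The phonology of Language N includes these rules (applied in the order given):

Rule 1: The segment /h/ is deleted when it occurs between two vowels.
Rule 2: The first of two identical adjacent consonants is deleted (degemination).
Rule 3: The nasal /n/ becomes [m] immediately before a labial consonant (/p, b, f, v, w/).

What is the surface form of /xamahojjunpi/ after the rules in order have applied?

xamaojumpi

Rule 1 (intervocalic h-deletion): /h/ occurs between vowels /a/ and /o/, so it deletes. /xamahojjunpi/ → xamaojjunpi.
Rule 2 (degemination): /jj/ is a geminate; the first /j/ deletes. /xamaojjunpi/ → xamaojunpi.
Rule 3 (nasal place assimilation): /n/ precedes the labial consonant /p/, so it assimilates in place to [m]. /xamaojunpi/ → xamaojumpi.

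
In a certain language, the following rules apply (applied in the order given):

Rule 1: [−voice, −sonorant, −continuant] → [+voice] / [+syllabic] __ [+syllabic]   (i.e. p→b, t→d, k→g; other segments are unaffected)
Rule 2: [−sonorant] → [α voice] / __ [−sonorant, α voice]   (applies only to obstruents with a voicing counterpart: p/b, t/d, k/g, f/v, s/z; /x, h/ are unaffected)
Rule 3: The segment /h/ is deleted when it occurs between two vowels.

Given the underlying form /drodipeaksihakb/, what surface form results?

drodibeaksiagb

Rule 1 (intervocalic voicing): /p/ is a voiceless stop between vowels /i/ and /e/, so it voices to [b]. /drodipeaksihakb/ → drodibeaksihakb.
Rule 2 (regressive voicing assimilation): /k/ precedes the voiced obstruent /b/, so it voices to [g] by assimilation. /drodibeaksihakb/ → drodibeaksihagb.
Rule 3 (intervocalic h-deletion): /h/ occurs between vowels /i/ and /a/, so it deletes. /drodibeaksihagb/ → drodibeaksiagb.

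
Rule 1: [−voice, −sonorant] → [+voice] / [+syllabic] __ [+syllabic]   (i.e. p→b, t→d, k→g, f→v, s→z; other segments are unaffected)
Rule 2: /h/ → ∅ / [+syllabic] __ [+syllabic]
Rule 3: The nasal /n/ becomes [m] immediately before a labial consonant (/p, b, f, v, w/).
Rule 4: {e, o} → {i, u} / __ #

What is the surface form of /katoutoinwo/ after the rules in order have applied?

Rule 1 (intervocalic voicing): /t/ is a voiceless obstruent between vowels /a/ and /o/, so it voices to [d]. /t/ is a voiceless obstruent between vowels /u/ and /o/, so it voices to [d]. /katoutoinwo/ → kadoudoinwo.
Rule 2 (intervocalic h-deletion): no segment meets the environment; /kadoudoinwo/ is unchanged.
Rule 3 (nasal place assimilation): /n/ precedes the labial consonant /w/, so it assimilates in place to [m]. /kadoudoinwo/ → kadoudoimwo.
Rule 4 (final vowel raising): /o/ is a mid vowel in word-final position, so it raises to [u]. /kadoudoimwo/ → kadoudoimwu.

kadoudoimwu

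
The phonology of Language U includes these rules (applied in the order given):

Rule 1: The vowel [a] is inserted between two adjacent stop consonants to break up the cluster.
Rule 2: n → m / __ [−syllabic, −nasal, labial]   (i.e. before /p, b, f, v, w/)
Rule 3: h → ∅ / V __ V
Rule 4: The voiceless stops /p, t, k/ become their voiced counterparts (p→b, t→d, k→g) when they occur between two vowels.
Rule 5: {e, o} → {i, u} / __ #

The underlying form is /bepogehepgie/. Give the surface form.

Rule 1 (stop-cluster a-epenthesis): /p/ and /g/ form a stop–stop cluster, so [a] is inserted between them. /bepogehepgie/ → bepogehepagie.
Rule 2 (nasal place assimilation): no segment meets the environment; /bepogehepagie/ is unchanged.
Rule 3 (intervocalic h-deletion): /h/ occurs between vowels /e/ and /e/, so it deletes. /bepogehepagie/ → bepogeepagie.
Rule 4 (intervocalic voicing): /p/ is a voiceless stop between vowels /e/ and /o/, so it voices to [b]. /p/ is a voiceless stop between vowels /e/ and /a/, so it voices to [b]. /bepogeepagie/ → bebogeebagie.
Rule 5 (final vowel raising): /e/ is a mid vowel in word-final position, so it raises to [i]. /bebogeebagie/ → bebogeebagii.

bebogeebagii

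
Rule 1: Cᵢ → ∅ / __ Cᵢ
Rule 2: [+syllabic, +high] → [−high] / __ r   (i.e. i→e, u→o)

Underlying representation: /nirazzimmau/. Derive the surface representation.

nerazimau

Rule 1 (degemination): /zz/ is a geminate; the first /z/ deletes. /mm/ is a geminate; the first /m/ deletes. /nirazzimmau/ → nirazimau.
Rule 2 (pre-rhotic lowering): /i/ is a high vowel immediately before /r/, so it lowers to [e]. /nirazimau/ → nerazimau.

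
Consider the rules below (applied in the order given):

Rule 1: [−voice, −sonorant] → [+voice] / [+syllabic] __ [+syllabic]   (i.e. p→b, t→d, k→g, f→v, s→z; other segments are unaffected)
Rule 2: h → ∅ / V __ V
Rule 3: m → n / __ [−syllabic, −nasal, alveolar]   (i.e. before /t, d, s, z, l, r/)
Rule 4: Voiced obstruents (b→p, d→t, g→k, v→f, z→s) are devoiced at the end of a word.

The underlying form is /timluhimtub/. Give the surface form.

Rule 1 (intervocalic voicing): no segment meets the environment; /timluhimtub/ is unchanged.
Rule 2 (intervocalic h-deletion): /h/ occurs between vowels /u/ and /i/, so it deletes. /timluhimtub/ → timluimtub.
Rule 3 (nasal place assimilation): /m/ precedes the alveolar consonant /l/, so it assimilates in place to [n]. /m/ precedes the alveolar consonant /t/, so it assimilates in place to [n]. /timluimtub/ → tinluintub.
Rule 4 (final devoicing): /b/ is a voiced obstruent in word-final position, so it devoices to [p]. /tinluintub/ → tinluintup.

tinluintup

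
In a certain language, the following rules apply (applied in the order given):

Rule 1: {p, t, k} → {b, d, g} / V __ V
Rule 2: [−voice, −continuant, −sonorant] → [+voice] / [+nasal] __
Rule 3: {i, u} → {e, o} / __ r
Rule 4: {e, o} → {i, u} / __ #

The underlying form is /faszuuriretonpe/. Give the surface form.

Rule 1 (intervocalic voicing): /t/ is a voiceless stop between vowels /e/ and /o/, so it voices to [d]. /faszuuriretonpe/ → faszuuriredonpe.
Rule 2 (post-nasal voicing): /p/ is a voiceless stop immediately after the nasal /n/, so it voices to [b]. /faszuuriredonpe/ → faszuuriredonbe.
Rule 3 (pre-rhotic lowering): /u/ is a high vowel immediately before /r/, so it lowers to [o]. /i/ is a high vowel immediately before /r/, so it lowers to [e]. /faszuuriredonbe/ → faszuoreredonbe.
Rule 4 (final vowel raising): /e/ is a mid vowel in word-final position, so it raises to [i]. /faszuoreredonbe/ → faszuoreredonbi.

faszuoreredonbi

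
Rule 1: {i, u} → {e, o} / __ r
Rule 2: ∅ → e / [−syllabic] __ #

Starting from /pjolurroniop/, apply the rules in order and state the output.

Rule 1 (pre-rhotic lowering): /u/ is a high vowel immediately before /r/, so it lowers to [o]. /pjolurroniop/ → pjolorroniop.
Rule 2 (final e-epenthesis): the form ends in the consonant /p/, so [e] is inserted word-finally. /pjolorroniop/ → pjolorroniope.

pjolorroniope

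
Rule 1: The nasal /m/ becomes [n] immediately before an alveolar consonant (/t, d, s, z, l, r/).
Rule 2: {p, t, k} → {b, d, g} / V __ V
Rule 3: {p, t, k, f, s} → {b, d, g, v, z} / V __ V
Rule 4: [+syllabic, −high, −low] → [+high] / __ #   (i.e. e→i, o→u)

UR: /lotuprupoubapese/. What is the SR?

Rule 1 (nasal place assimilation): no segment meets the environment; /lotuprupoubapese/ is unchanged.
Rule 2 (intervocalic voicing): /t/ is a voiceless stop between vowels /o/ and /u/, so it voices to [d]. /p/ is a voiceless stop between vowels /u/ and /o/, so it voices to [b]. /p/ is a voiceless stop between vowels /a/ and /e/, so it voices to [b]. /lotuprupoubapese/ → lodupruboubabese.
Rule 3 (intervocalic voicing): /s/ is a voiceless obstruent between vowels /e/ and /e/, so it voices to [z]. /lodupruboubabese/ → lodupruboubabeze.
Rule 4 (final vowel raising): /e/ is a mid vowel in word-final position, so it raises to [i]. /lodupruboubabeze/ → lodupruboubabezi.

lodupruboubabezi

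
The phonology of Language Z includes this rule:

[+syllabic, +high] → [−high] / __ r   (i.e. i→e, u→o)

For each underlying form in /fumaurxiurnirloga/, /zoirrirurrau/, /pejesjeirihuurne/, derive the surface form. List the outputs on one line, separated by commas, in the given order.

/fumaurxiurnirloga/: /u/ is a high vowel immediately before /r/, so it lowers to [o]. /u/ is a high vowel immediately before /r/, so it lowers to [o]. /i/ is a high vowel immediately before /r/, so it lowers to [e]. → [fumaorxiornerloga].
/zoirrirurrau/: /i/ is a high vowel immediately before /r/, so it lowers to [e]. /i/ is a high vowel immediately before /r/, so it lowers to [e]. /u/ is a high vowel immediately before /r/, so it lowers to [o]. → [zoerrerorrau].
/pejesjeirihuurne/: /i/ is a high vowel immediately before /r/, so it lowers to [e]. /u/ is a high vowel immediately before /r/, so it lowers to [o]. → [pejesjeerihuorne].

fumaorxiornerloga, zoerrerorrau, pejesjeerihuorne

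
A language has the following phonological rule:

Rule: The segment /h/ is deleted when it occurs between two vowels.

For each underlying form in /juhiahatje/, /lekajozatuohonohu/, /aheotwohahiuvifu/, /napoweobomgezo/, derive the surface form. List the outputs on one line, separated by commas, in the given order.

juiaatje, lekajozatuoonou, aeotwoaiuvifu, napoweobomgezo

/juhiahatje/: /h/ occurs between vowels /u/ and /i/, so it deletes. /h/ occurs between vowels /a/ and /a/, so it deletes. → [juiaatje].
/lekajozatuohonohu/: /h/ occurs between vowels /o/ and /o/, so it deletes. /h/ occurs between vowels /o/ and /u/, so it deletes. → [lekajozatuoonou].
/aheotwohahiuvifu/: /h/ occurs between vowels /a/ and /e/, so it deletes. /h/ occurs between vowels /o/ and /a/, so it deletes. /h/ occurs between vowels /a/ and /i/, so it deletes. → [aeotwoaiuvifu].
/napoweobomgezo/: the rule's environment is not met; surfaces unchanged as [napoweobomgezo].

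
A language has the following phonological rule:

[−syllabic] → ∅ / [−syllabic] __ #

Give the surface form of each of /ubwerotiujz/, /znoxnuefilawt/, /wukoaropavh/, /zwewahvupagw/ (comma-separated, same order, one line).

/ubwerotiujz/: /z/ is the second consonant of a word-final cluster /jz/, so it deletes. → [ubwerotiuj].
/znoxnuefilawt/: /t/ is the second consonant of a word-final cluster /wt/, so it deletes. → [znoxnuefilaw].
/wukoaropavh/: /h/ is the second consonant of a word-final cluster /vh/, so it deletes. → [wukoaropav].
/zwewahvupagw/: /w/ is the second consonant of a word-final cluster /gw/, so it deletes. → [zwewahvupag].

ubwerotiuj, znoxnuefilaw, wukoaropav, zwewahvupag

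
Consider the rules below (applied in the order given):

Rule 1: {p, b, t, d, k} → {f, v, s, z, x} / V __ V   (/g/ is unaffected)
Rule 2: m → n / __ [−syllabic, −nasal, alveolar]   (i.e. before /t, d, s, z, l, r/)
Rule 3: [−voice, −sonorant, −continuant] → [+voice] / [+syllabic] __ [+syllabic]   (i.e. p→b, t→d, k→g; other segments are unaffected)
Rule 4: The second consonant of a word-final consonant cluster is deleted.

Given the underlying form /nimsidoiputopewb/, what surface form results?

Rule 1 (intervocalic spirantization): /d/ is a stop between vowels /i/ and /o/, so it spirantizes to the fricative [z]. /p/ is a stop between vowels /i/ and /u/, so it spirantizes to the fricative [f]. /t/ is a stop between vowels /u/ and /o/, so it spirantizes to the fricative [s]. /p/ is a stop between vowels /o/ and /e/, so it spirantizes to the fricative [f]. /nimsidoiputopewb/ → nimsizoifusofewb.
Rule 2 (nasal place assimilation): /m/ precedes the alveolar consonant /s/, so it assimilates in place to [n]. /nimsizoifusofewb/ → ninsizoifusofewb.
Rule 3 (intervocalic voicing): no segment meets the environment; /ninsizoifusofewb/ is unchanged.
Rule 4 (final cluster simplification): /b/ is the second consonant of a word-final cluster /wb/, so it deletes. /ninsizoifusofewb/ → ninsizoifusofew.

ninsizoifusofew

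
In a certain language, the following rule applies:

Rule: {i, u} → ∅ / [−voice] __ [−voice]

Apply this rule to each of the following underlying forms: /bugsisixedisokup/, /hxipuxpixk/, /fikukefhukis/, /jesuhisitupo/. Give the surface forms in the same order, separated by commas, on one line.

/bugsisixedisokup/: /i/ is a high vowel flanked by voiceless consonants /s/ and /s/, so it deletes. /i/ is a high vowel flanked by voiceless consonants /s/ and /x/, so it deletes. /u/ is a high vowel flanked by voiceless consonants /k/ and /p/, so it deletes. → [bugssxedisokp].
/hxipuxpixk/: /i/ is a high vowel flanked by voiceless consonants /x/ and /p/, so it deletes. /u/ is a high vowel flanked by voiceless consonants /p/ and /x/, so it deletes. /i/ is a high vowel flanked by voiceless consonants /p/ and /x/, so it deletes. → [hxpxpxk].
/fikukefhukis/: /i/ is a high vowel flanked by voiceless consonants /f/ and /k/, so it deletes. /u/ is a high vowel flanked by voiceless consonants /k/ and /k/, so it deletes. /u/ is a high vowel flanked by voiceless consonants /h/ and /k/, so it deletes. /i/ is a high vowel flanked by voiceless consonants /k/ and /s/, so it deletes. → [fkkefhks].
/jesuhisitupo/: /u/ is a high vowel flanked by voiceless consonants /s/ and /h/, so it deletes. /i/ is a high vowel flanked by voiceless consonants /h/ and /s/, so it deletes. /i/ is a high vowel flanked by voiceless consonants /s/ and /t/, so it deletes. /u/ is a high vowel flanked by voiceless consonants /t/ and /p/, so it deletes. → [jeshstpo].

bugssxedisokp, hxpxpxk, fkkefhks, jeshstpo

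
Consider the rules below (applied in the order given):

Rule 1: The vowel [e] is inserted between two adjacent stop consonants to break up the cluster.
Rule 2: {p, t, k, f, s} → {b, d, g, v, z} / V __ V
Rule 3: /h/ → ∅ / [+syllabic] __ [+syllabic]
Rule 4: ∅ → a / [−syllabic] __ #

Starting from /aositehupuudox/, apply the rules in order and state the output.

Rule 1 (stop-cluster e-epenthesis): no segment meets the environment; /aositehupuudox/ is unchanged.
Rule 2 (intervocalic voicing): /s/ is a voiceless obstruent between vowels /o/ and /i/, so it voices to [z]. /t/ is a voiceless obstruent between vowels /i/ and /e/, so it voices to [d]. /p/ is a voiceless obstruent between vowels /u/ and /u/, so it voices to [b]. /aositehupuudox/ → aozidehubuudox.
Rule 3 (intervocalic h-deletion): /h/ occurs between vowels /e/ and /u/, so it deletes. /aozidehubuudox/ → aozideubuudox.
Rule 4 (final a-epenthesis): the form ends in the consonant /x/, so [a] is inserted word-finally. /aozideubuudox/ → aozideubuudoxa.

aozideubuudoxa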